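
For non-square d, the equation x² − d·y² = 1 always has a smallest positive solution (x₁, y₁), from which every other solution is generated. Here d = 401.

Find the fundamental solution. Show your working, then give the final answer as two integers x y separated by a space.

√401 = [20; 40, …], period ℓ=1 (odd) → k=1
a_0=20:  p_0=20·1+0=20,  q_0=20·0+1=1
a_1=40:  p_1=40·20+1=801,  q_1=40·1+0=40
→ (801, 40).  Check: 801²=641601, 401·40²=641600, difference 1.

801 40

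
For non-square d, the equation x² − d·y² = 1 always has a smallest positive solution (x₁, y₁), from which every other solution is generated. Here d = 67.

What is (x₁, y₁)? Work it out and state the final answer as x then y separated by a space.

48842 5967

[8; 5,2,1,1,7,1,1,2,5,16] for √67; ℓ=10 ⇒ convergent index 9
i=0: a=8 ⇒ p=8, q=1
…
i=4: a=1 ⇒ p=221, q=27
…
i=6: a=1 ⇒ p=1899, q=232
…
i=8: a=2 ⇒ p=9053, q=1106
i=9: a=5 ⇒ p=48842, q=5967
(x₁, y₁) = (48842, 5967);  48842² − 67·5967² = 1 ✓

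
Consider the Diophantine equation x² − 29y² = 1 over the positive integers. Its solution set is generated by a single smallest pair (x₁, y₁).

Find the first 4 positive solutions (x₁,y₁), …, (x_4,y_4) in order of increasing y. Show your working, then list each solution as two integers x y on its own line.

9801 1820
192119201 35675640
3765920568201 699313893460
73819574785756801 13707950903927280

√29 → a₀=5, period (2,1,1,2,10); ℓ=5 odd so k=9
a_0=5:  p_0=5·1+0=5,  q_0=5·0+1=1
…
a_8=1:  p_8=1·2251+1524=3775,  q_8=1·418+283=701
a_9=2:  p_9=2·3775+2251=9801,  q_9=2·701+418=1820
(x₁, y₁) = (9801, 1820);  9801² − 29·1820² = 1 ✓
n=2: (9801,1820)∘(9801,1820) = (9801·9801+29·1820·1820, 9801·1820+1820·9801) = (192119201,35675640)
n=3: (192119201,35675640)∘(9801,1820) = (9801·192119201+29·1820·35675640, 9801·35675640+1820·192119201) = (3765920568201,699313893460)
n=4: (3765920568201,699313893460)∘(9801,1820) = (9801·3765920568201+29·1820·699313893460, 9801·699313893460+1820·3765920568201) = (73819574785756801,13707950903927280)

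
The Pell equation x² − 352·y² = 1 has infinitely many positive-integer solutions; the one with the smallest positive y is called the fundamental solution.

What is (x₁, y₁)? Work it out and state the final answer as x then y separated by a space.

[18; 1,3,5,9,5,3,1,36] for √352; ℓ=8 ⇒ convergent index 7
step 0: (18, 1)  from 18·(1,0) + (0,1)
…
step 4: (3621, 193)  from 9·(394,21) + (75,4)
…
step 6: (59118, 3151)  from 3·(18499,986) + (3621,193)
step 7: (77617, 4137)  from 1·(59118,3151) + (18499,986)
(x₁, y₁) = (77617, 4137);  77617² − 352·4137² = 1 ✓

77617 4137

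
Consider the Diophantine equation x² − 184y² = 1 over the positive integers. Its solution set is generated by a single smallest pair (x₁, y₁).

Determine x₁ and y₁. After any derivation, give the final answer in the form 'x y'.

√184 = [13; 1,1,3,2,1,2,1,2,3,1,1,26, …], period ℓ=12 (even) → k=11
step 0: (13, 1)  from 13·(1,0) + (0,1)
step 1: (14, 1)  from 1·(13,1) + (1,0)
step 2: (27, 2)  from 1·(14,1) + (13,1)
…
step 10: (13741, 1013)  from 1·(10594,781) + (3147,232)
step 11: (24335, 1794)  from 1·(13741,1013) + (10594,781)
→ (24335, 1794).  Check: 24335²=592192225, 184·1794²=592192224, difference 1.

24335 1794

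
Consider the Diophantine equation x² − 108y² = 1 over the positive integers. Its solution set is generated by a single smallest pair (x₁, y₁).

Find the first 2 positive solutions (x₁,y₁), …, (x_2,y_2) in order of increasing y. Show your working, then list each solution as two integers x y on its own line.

√108 → a₀=10, period (2,1,1,4,1,1,2,20); ℓ=8 even so k=7
step 0: (10, 1)  from 10·(1,0) + (0,1)
…
step 3: (52, 5)  from 1·(31,3) + (21,2)
step 4: (239, 23)  from 4·(52,5) + (31,3)
…
step 6: (530, 51)  from 1·(291,28) + (239,23)
step 7: (1351, 130)  from 2·(530,51) + (291,28)
fundamental: x₁=1351, y₁=130  (since 1825201 − 108·16900 = 1)
(x_2, y_2) = (1351·1351 + 108·130·130, 1351·130 + 130·1351) = (3650401, 351260)

1351 130
3650401 351260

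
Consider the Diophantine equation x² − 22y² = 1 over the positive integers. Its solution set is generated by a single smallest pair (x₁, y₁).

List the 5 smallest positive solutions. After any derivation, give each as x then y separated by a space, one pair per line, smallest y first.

197 42
77617 16548
30580901 6519870
12048797377 2568812232
4747195585637 1012105499538

d=22: √d = [4; 1,2,4,2,1,8] (ℓ=6, even), read p_5/q_5
a_0=4:  p_0=4·1+0=4,  q_0=4·0+1=1
a_1=1:  p_1=1·4+1=5,  q_1=1·1+0=1
a_2=2:  p_2=2·5+4=14,  q_2=2·1+1=3
…
a_4=2:  p_4=2·61+14=136,  q_4=2·13+3=29
a_5=1:  p_5=1·136+61=197,  q_5=1·29+13=42
→ (197, 42).  Check: 197²=38809, 22·42²=38808, difference 1.
k=2:  x_2 = 197·197+22·42·42 = 77617,  y_2 = 197·42+42·197 = 16548
k=3:  x_3 = 197·77617+22·42·16548 = 30580901,  y_3 = 197·16548+42·77617 = 6519870
k=4:  x_4 = 197·30580901+22·42·6519870 = 12048797377,  y_4 = 197·6519870+42·30580901 = 2568812232
k=5:  x_5 = 197·12048797377+22·42·2568812232 = 4747195585637,  y_5 = 197·2568812232+42·12048797377 = 1012105499538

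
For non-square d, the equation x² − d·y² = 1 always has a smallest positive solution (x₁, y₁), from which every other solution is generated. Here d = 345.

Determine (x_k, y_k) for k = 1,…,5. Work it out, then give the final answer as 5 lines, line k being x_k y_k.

[18; 1,1,2,1,6,1,2,1,1,36] for √345; ℓ=10 ⇒ convergent index 9
k=0  a_k=18  p_k/q_k = 18/1
…
k=4  a_k=1  p_k/q_k = 130/7
k=5  a_k=6  p_k/q_k = 873/47
k=6  a_k=1  p_k/q_k = 1003/54
k=7  a_k=2  p_k/q_k = 2879/155
k=8  a_k=1  p_k/q_k = 3882/209
k=9  a_k=1  p_k/q_k = 6761/364
→ (6761, 364).  Check: 6761²=45711121, 345·364²=45711120, difference 1.
(6761+364√345)^2 = 91422241 + 4922008√345
(6761+364√345)^3 = 1236211536041 + 66555391812√345
(6761+364√345)^4 = 16716052298924161 + 899962003159856√345
(6761+364√345)^5 = 226034457949840969001 + 12169286140172181020√345

6761 364
91422241 4922008
1236211536041 66555391812
16716052298924161 899962003159856
226034457949840969001 12169286140172181020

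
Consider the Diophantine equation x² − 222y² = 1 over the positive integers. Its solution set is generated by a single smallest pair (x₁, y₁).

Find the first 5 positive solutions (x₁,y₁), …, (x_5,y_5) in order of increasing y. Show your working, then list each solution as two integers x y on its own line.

149 10
44401 2980
13231349 888030
3942897601 264629960
1174970253749 78858840050

[14; 1,8,1,28] for √222; ℓ=4 ⇒ convergent index 3
a_0=14:  p_0=14·1+0=14,  q_0=14·0+1=1
…
a_2=8:  p_2=8·15+14=134,  q_2=8·1+1=9
a_3=1:  p_3=1·134+15=149,  q_3=1·9+1=10
fundamental: x₁=149, y₁=10  (since 22201 − 222·100 = 1)
n=2: (149,10)∘(149,10) = (149·149+222·10·10, 149·10+10·149) = (44401,2980)
n=3: (44401,2980)∘(149,10) = (149·44401+222·10·2980, 149·2980+10·44401) = (13231349,888030)
n=4: (13231349,888030)∘(149,10) = (149·13231349+222·10·888030, 149·888030+10·13231349) = (3942897601,264629960)
n=5: (3942897601,264629960)∘(149,10) = (149·3942897601+222·10·264629960, 149·264629960+10·3942897601) = (1174970253749,78858840050)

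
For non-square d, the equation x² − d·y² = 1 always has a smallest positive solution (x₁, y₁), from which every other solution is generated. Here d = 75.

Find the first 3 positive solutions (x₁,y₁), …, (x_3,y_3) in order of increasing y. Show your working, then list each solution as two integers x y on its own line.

26 3
1351 156
70226 8109

√75 → a₀=8, period (1,1,1,16); ℓ=4 even so k=3
step 0: (8, 1)  from 8·(1,0) + (0,1)
step 1: (9, 1)  from 1·(8,1) + (1,0)
step 2: (17, 2)  from 1·(9,1) + (8,1)
step 3: (26, 3)  from 1·(17,2) + (9,1)
(x₁, y₁) = (26, 3);  26² − 75·3² = 1 ✓
(26+3√75)^2 = 1351 + 156√75
(26+3√75)^3 = 70226 + 8109√75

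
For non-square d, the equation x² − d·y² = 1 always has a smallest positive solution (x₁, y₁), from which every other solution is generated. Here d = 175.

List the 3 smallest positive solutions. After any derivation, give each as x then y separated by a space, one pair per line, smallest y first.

2024 153
8193151 619344
33165873224 2507104359

√175 = [13; 4,2,1,2,4,26, …], period ℓ=6 (even) → k=5
step 0: (13, 1)  from 13·(1,0) + (0,1)
step 1: (53, 4)  from 4·(13,1) + (1,0)
step 2: (119, 9)  from 2·(53,4) + (13,1)
…
step 4: (463, 35)  from 2·(172,13) + (119,9)
step 5: (2024, 153)  from 4·(463,35) + (172,13)
fundamental: x₁=2024, y₁=153  (since 4096576 − 175·23409 = 1)
n=2: (2024,153)∘(2024,153) = (2024·2024+175·153·153, 2024·153+153·2024) = (8193151,619344)
n=3: (8193151,619344)∘(2024,153) = (2024·8193151+175·153·619344, 2024·619344+153·8193151) = (33165873224,2507104359)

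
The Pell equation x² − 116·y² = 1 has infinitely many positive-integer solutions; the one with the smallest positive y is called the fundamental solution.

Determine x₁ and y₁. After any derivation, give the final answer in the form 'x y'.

9801 910

√116 = [10; 1,3,2,1,4,1,2,3,1,20, …], period ℓ=10 (even) → k=9
a_0=10:  p_0=10·1+0=10,  q_0=10·0+1=1
…
a_2=3:  p_2=3·11+10=43,  q_2=3·1+1=4
a_3=2:  p_3=2·43+11=97,  q_3=2·4+1=9
a_4=1:  p_4=1·97+43=140,  q_4=1·9+4=13
a_5=4:  p_5=4·140+97=657,  q_5=4·13+9=61
a_6=1:  p_6=1·657+140=797,  q_6=1·61+13=74
a_7=2:  p_7=2·797+657=2251,  q_7=2·74+61=209
a_8=3:  p_8=3·2251+797=7550,  q_8=3·209+74=701
a_9=1:  p_9=1·7550+2251=9801,  q_9=1·701+209=910
→ (9801, 910).  Check: 9801²=96059601, 116·910²=96059600, difference 1.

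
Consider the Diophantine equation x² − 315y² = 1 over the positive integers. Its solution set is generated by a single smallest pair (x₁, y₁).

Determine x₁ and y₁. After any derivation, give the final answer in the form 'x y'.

71 4

√315 → a₀=17, period (1,2,1,34); ℓ=4 even so k=3
k=0  a_k=17  p_k/q_k = 17/1
…
k=2  a_k=2  p_k/q_k = 53/3
k=3  a_k=1  p_k/q_k = 71/4
(x₁, y₁) = (71, 4);  71² − 315·4² = 1 ✓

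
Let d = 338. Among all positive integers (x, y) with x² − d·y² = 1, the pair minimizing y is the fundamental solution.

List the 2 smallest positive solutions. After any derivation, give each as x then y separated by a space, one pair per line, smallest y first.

114243 6214
26102926097 1419812004

√338 → a₀=18, period (2,1,1,2,36); ℓ=5 odd so k=9
a_0=18:  p_0=18·1+0=18,  q_0=18·0+1=1
a_1=2:  p_1=2·18+1=37,  q_1=2·1+0=2
…
a_3=1:  p_3=1·55+37=92,  q_3=1·3+2=5
…
a_5=36:  p_5=36·239+92=8696,  q_5=36·13+5=473
…
a_7=1:  p_7=1·17631+8696=26327,  q_7=1·959+473=1432
a_8=1:  p_8=1·26327+17631=43958,  q_8=1·1432+959=2391
a_9=2:  p_9=2·43958+26327=114243,  q_9=2·2391+1432=6214
(x₁, y₁) = (114243, 6214);  114243² − 338·6214² = 1 ✓
k=2:  x_2 = 114243·114243+338·6214·6214 = 26102926097,  y_2 = 114243·6214+6214·114243 = 1419812004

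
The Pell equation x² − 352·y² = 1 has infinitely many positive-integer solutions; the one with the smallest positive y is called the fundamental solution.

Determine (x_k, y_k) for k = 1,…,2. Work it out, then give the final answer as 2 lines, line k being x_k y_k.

√352 → a₀=18, period (1,3,5,9,5,3,1,36); ℓ=8 even so k=7
step 0: (18, 1)  from 18·(1,0) + (0,1)
…
step 2: (75, 4)  from 3·(19,1) + (18,1)
…
step 6: (59118, 3151)  from 3·(18499,986) + (3621,193)
step 7: (77617, 4137)  from 1·(59118,3151) + (18499,986)
→ (77617, 4137).  Check: 77617²=6024398689, 352·4137²=6024398688, difference 1.
n=2: (77617,4137)∘(77617,4137) = (77617·77617+352·4137·4137, 77617·4137+4137·77617) = (12048797377,642203058)

77617 4137
12048797377 642203058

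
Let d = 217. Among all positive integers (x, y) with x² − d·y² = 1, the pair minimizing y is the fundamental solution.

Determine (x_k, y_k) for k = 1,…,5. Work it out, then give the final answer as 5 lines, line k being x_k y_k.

[14; 1,2,1,2,1,…,2,1,28] for √217; ℓ=16 ⇒ convergent index 15
k=0  a_k=14  p_k/q_k = 14/1
…
k=2  a_k=2  p_k/q_k = 44/3
…
k=5  a_k=1  p_k/q_k = 221/15
k=6  a_k=1  p_k/q_k = 383/26
…
k=8  a_k=4  p_k/q_k = 15055/1022
k=9  a_k=9  p_k/q_k = 139163/9447
k=10  a_k=1  p_k/q_k = 154218/10469
k=11  a_k=1  p_k/q_k = 293381/19916
…
k=14  a_k=2  p_k/q_k = 2809702/190735
k=15  a_k=1  p_k/q_k = 3844063/260952
→ (3844063, 260952).  Check: 3844063²=14776820347969, 217·260952²=14776820347968, difference 1.
n=2: (3844063,260952)∘(3844063,260952) = (3844063·3844063+217·260952·260952, 3844063·260952+260952·3844063) = (29553640695937,2006231855952)
n=3: (29553640695937,2006231855952)∘(3844063,260952) = (3844063·29553640695937+217·260952·2006231855952, 3844063·2006231855952+260952·29553640695937) = (227212113429087499999,15424163293772565000)
n=4: (227212113429087499999,15424163293772565000)∘(3844063,260952) = (3844063·227212113429087499999+217·260952·15424163293772565000, 3844063·15424163293772565000+260952·227212113429087499999) = (1746835356769087211376615937,118582910847096488831334048)
n=5: (1746835356769087211376615937,118582910847096488831334048)∘(3844063,260952) = (3844063·1746835356769087211376615937+217·260952·118582910847096488831334048, 3844063·118582910847096488831334048+260952·1746835356769087211376615937) = (13429890324095468173938627689764063,911680360039229116129595136549048)

3844063 260952
29553640695937 2006231855952
227212113429087499999 15424163293772565000
1746835356769087211376615937 118582910847096488831334048
13429890324095468173938627689764063 911680360039229116129595136549048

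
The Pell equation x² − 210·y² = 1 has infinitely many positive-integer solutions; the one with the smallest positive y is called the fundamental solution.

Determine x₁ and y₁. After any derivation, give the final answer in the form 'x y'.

d=210: √d = [14; 2,28] (ℓ=2, even), read p_1/q_1
k=0  a_k=14  p_k/q_k = 14/1
k=1  a_k=2  p_k/q_k = 29/2
fundamental: x₁=29, y₁=2  (since 841 − 210·4 = 1)

29 2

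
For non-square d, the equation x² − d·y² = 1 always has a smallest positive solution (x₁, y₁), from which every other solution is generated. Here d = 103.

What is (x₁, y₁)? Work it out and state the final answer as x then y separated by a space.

[10; 6,1,2,1,1,9,1,1,2,1,6,20] for √103; ℓ=12 ⇒ convergent index 11
a_0=10:  p_0=10·1+0=10,  q_0=10·0+1=1
a_1=6:  p_1=6·10+1=61,  q_1=6·1+0=6
a_2=1:  p_2=1·61+10=71,  q_2=1·6+1=7
a_3=2:  p_3=2·71+61=203,  q_3=2·7+6=20
…
a_5=1:  p_5=1·274+203=477,  q_5=1·27+20=47
…
a_8=1:  p_8=1·5044+4567=9611,  q_8=1·497+450=947
a_9=2:  p_9=2·9611+5044=24266,  q_9=2·947+497=2391
a_10=1:  p_10=1·24266+9611=33877,  q_10=1·2391+947=3338
a_11=6:  p_11=6·33877+24266=227528,  q_11=6·3338+2391=22419
(x₁, y₁) = (227528, 22419);  227528² − 103·22419² = 1 ✓

227528 22419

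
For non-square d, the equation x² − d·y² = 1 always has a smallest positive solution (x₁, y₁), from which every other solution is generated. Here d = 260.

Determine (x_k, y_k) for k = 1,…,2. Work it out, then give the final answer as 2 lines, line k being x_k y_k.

129 8
33281 2064

[16; 8,32] for √260; ℓ=2 ⇒ convergent index 1
i=0: a=16 ⇒ p=16, q=1
i=1: a=8 ⇒ p=129, q=8
→ (129, 8).  Check: 129²=16641, 260·8²=16640, difference 1.
(x_2, y_2) = (129·129 + 260·8·8, 129·8 + 8·129) = (33281, 2064)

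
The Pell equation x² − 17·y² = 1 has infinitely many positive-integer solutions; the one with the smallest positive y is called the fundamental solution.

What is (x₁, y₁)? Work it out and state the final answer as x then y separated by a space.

d=17: √d = [4; 8] (ℓ=1, odd), read p_1/q_1
a_0=4:  p_0=4·1+0=4,  q_0=4·0+1=1
a_1=8:  p_1=8·4+1=33,  q_1=8·1+0=8
fundamental: x₁=33, y₁=8  (since 1089 − 17·64 = 1)

33 8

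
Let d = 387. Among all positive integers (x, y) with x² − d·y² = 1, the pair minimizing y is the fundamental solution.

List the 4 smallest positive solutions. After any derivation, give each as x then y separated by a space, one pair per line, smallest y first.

3482 177
24248647 1232628
168867574226 8584021215
1175993762661217 59779122508632

[19; 1,2,19,2,1,38] for √387; ℓ=6 ⇒ convergent index 5
step 0: (19, 1)  from 19·(1,0) + (0,1)
step 1: (20, 1)  from 1·(19,1) + (1,0)
step 2: (59, 3)  from 2·(20,1) + (19,1)
step 3: (1141, 58)  from 19·(59,3) + (20,1)
step 4: (2341, 119)  from 2·(1141,58) + (59,3)
step 5: (3482, 177)  from 1·(2341,119) + (1141,58)
→ (3482, 177).  Check: 3482²=12124324, 387·177²=12124323, difference 1.
(x_2, y_2) = (3482·3482 + 387·177·177, 3482·177 + 177·3482) = (24248647, 1232628)
(x_3, y_3) = (3482·24248647 + 387·177·1232628, 3482·1232628 + 177·24248647) = (168867574226, 8584021215)
(x_4, y_4) = (3482·168867574226 + 387·177·8584021215, 3482·8584021215 + 177·168867574226) = (1175993762661217, 59779122508632)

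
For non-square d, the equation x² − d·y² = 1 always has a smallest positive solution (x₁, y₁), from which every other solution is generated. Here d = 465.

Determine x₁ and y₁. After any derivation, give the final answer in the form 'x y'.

[21; 1,1,3,2,2,2,3,1,1,42] for √465; ℓ=10 ⇒ convergent index 9
k=0  a_k=21  p_k/q_k = 21/1
…
k=2  a_k=1  p_k/q_k = 43/2
k=3  a_k=3  p_k/q_k = 151/7
k=4  a_k=2  p_k/q_k = 345/16
…
k=7  a_k=3  p_k/q_k = 6922/321
k=8  a_k=1  p_k/q_k = 8949/415
k=9  a_k=1  p_k/q_k = 15871/736
(x₁, y₁) = (15871, 736);  15871² − 465·736² = 1 ✓

15871 736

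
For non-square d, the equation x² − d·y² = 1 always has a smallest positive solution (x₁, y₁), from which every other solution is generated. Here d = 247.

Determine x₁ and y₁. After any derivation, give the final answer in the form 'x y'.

[15; 1,2,1,1,9,1,9,1,1,2,1,30] for √247; ℓ=12 ⇒ convergent index 11
a_0=15:  p_0=15·1+0=15,  q_0=15·0+1=1
a_1=1:  p_1=1·15+1=16,  q_1=1·1+0=1
a_2=2:  p_2=2·16+15=47,  q_2=2·1+1=3
…
a_5=9:  p_5=9·110+63=1053,  q_5=9·7+4=67
a_6=1:  p_6=1·1053+110=1163,  q_6=1·67+7=74
a_7=9:  p_7=9·1163+1053=11520,  q_7=9·74+67=733
…
a_10=2:  p_10=2·24203+12683=61089,  q_10=2·1540+807=3887
a_11=1:  p_11=1·61089+24203=85292,  q_11=1·3887+1540=5427
(x₁, y₁) = (85292, 5427);  85292² − 247·5427² = 1 ✓

85292 5427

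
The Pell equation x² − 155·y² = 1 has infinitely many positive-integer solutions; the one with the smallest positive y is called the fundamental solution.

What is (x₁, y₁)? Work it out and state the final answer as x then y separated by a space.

249 20

√155 → a₀=12, period (2,4,2,24); ℓ=4 even so k=3
step 0: (12, 1)  from 12·(1,0) + (0,1)
…
step 2: (112, 9)  from 4·(25,2) + (12,1)
step 3: (249, 20)  from 2·(112,9) + (25,2)
(x₁, y₁) = (249, 20);  249² − 155·20² = 1 ✓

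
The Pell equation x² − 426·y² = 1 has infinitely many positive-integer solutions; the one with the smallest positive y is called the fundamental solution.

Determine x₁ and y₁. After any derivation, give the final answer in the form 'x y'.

√426 → a₀=20, period (1,1,1,3,2,6,2,3,1,1,1,40); ℓ=12 even so k=11
a_0=20:  p_0=20·1+0=20,  q_0=20·0+1=1
a_1=1:  p_1=1·20+1=21,  q_1=1·1+0=1
…
a_9=1:  p_9=1·24809+7162=31971,  q_9=1·1202+347=1549
a_10=1:  p_10=1·31971+24809=56780,  q_10=1·1549+1202=2751
a_11=1:  p_11=1·56780+31971=88751,  q_11=1·2751+1549=4300
fundamental: x₁=88751, y₁=4300  (since 7876740001 − 426·18490000 = 1)

88751 4300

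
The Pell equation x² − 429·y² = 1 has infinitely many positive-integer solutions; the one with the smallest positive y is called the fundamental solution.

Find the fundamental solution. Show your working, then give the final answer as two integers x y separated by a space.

d=429: √d = [20; 1,2,2,9,1,12,1,9,2,2,1,40] (ℓ=12, even), read p_11/q_11
step 0: (20, 1)  from 20·(1,0) + (0,1)
step 1: (21, 1)  from 1·(20,1) + (1,0)
step 2: (62, 3)  from 2·(21,1) + (20,1)
step 3: (145, 7)  from 2·(62,3) + (21,1)
step 4: (1367, 66)  from 9·(145,7) + (62,3)
…
step 6: (19511, 942)  from 12·(1512,73) + (1367,66)
…
step 8: (208718, 10077)  from 9·(21023,1015) + (19511,942)
step 9: (438459, 21169)  from 2·(208718,10077) + (21023,1015)
step 10: (1085636, 52415)  from 2·(438459,21169) + (208718,10077)
step 11: (1524095, 73584)  from 1·(1085636,52415) + (438459,21169)
→ (1524095, 73584).  Check: 1524095²=2322865569025, 429·73584²=2322865569024, difference 1.

1524095 73584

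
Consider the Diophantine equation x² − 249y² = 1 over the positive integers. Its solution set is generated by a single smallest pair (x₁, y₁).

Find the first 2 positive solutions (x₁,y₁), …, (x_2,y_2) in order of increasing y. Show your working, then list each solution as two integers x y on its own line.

[15; 1,3,1,1,5,…,3,1,30] for √249; ℓ=16 ⇒ convergent index 15
step 0: (15, 1)  from 15·(1,0) + (0,1)
step 1: (16, 1)  from 1·(15,1) + (1,0)
…
step 3: (79, 5)  from 1·(63,4) + (16,1)
step 4: (142, 9)  from 1·(79,5) + (63,4)
…
step 7: (3582, 227)  from 3·(931,59) + (789,50)
…
step 10: (150586, 9543)  from 1·(113835,7214) + (36751,2329)
step 11: (866765, 54929)  from 5·(150586,9543) + (113835,7214)
…
step 13: (1884116, 119401)  from 1·(1017351,64472) + (866765,54929)
step 14: (6669699, 422675)  from 3·(1884116,119401) + (1017351,64472)
step 15: (8553815, 542076)  from 1·(6669699,422675) + (1884116,119401)
fundamental: x₁=8553815, y₁=542076  (since 73167751054225 − 249·293846389776 = 1)
n=2: (8553815,542076)∘(8553815,542076) = (8553815·8553815+249·542076·542076, 8553815·542076+542076·8553815) = (146335502108449,9273635639880)

8553815 542076
146335502108449 9273635639880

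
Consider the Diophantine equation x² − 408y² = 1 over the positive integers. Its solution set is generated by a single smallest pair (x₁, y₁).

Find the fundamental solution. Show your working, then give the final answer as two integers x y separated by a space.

101 5

√408 = [20; 5,40, …], period ℓ=2 (even) → k=1
i=0: a=20 ⇒ p=20, q=1
i=1: a=5 ⇒ p=101, q=5
→ (101, 5).  Check: 101²=10201, 408·5²=10200, difference 1.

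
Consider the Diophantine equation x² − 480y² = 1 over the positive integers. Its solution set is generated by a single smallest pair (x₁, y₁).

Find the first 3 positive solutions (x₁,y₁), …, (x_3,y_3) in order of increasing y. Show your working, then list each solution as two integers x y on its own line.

√480 → a₀=21, period (1,9,1,42); ℓ=4 even so k=3
step 0: (21, 1)  from 21·(1,0) + (0,1)
step 1: (22, 1)  from 1·(21,1) + (1,0)
step 2: (219, 10)  from 9·(22,1) + (21,1)
step 3: (241, 11)  from 1·(219,10) + (22,1)
→ (241, 11).  Check: 241²=58081, 480·11²=58080, difference 1.
(241+11√480)^2 = 116161 + 5302√480
(241+11√480)^3 = 55989361 + 2555553√480

241 11
116161 5302
55989361 2555553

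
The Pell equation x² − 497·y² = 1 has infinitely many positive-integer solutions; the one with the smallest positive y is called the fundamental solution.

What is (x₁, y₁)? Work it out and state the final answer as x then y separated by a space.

√497 = [22; 3,2,2,5,6,5,2,2,3,44, …], period ℓ=10 (even) → k=9
i=0: a=22 ⇒ p=22, q=1
…
i=5: a=6 ⇒ p=12685, q=569
i=6: a=5 ⇒ p=65476, q=2937
i=7: a=2 ⇒ p=143637, q=6443
i=8: a=2 ⇒ p=352750, q=15823
i=9: a=3 ⇒ p=1201887, q=53912
fundamental: x₁=1201887, y₁=53912  (since 1444532360769 − 497·2906503744 = 1)

1201887 53912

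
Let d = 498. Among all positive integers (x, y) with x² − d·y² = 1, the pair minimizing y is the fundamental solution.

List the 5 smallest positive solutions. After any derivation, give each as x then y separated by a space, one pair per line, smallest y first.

179777 8056
64639539457 2896567024
23241404969742401 1041472259739240
8356540122426119709697 374465516875386131936
3004627427155559641130652737 134640574453571113022377304

[22; 3,6,22,6,3,44] for √498; ℓ=6 ⇒ convergent index 5
i=0: a=22 ⇒ p=22, q=1
i=1: a=3 ⇒ p=67, q=3
…
i=3: a=22 ⇒ p=9395, q=421
i=4: a=6 ⇒ p=56794, q=2545
i=5: a=3 ⇒ p=179777, q=8056
fundamental: x₁=179777, y₁=8056  (since 32319769729 − 498·64899136 = 1)
(179777+8056√498)^2 = 64639539457 + 2896567024√498
(179777+8056√498)^3 = 23241404969742401 + 1041472259739240√498
(179777+8056√498)^4 = 8356540122426119709697 + 374465516875386131936√498
(179777+8056√498)^5 = 3004627427155559641130652737 + 134640574453571113022377304√498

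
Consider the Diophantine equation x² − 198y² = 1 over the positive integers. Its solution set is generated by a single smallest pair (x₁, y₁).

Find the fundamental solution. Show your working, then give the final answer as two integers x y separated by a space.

d=198: √d = [14; 14,28] (ℓ=2, even), read p_1/q_1
step 0: (14, 1)  from 14·(1,0) + (0,1)
step 1: (197, 14)  from 14·(14,1) + (1,0)
(x₁, y₁) = (197, 14);  197² − 198·14² = 1 ✓

197 14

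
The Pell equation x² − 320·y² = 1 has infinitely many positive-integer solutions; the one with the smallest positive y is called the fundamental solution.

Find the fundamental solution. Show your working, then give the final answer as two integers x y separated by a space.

√320 = [17; 1,7,1,34, …], period ℓ=4 (even) → k=3
a_0=17:  p_0=17·1+0=17,  q_0=17·0+1=1
…
a_2=7:  p_2=7·18+17=143,  q_2=7·1+1=8
a_3=1:  p_3=1·143+18=161,  q_3=1·8+1=9
→ (161, 9).  Check: 161²=25921, 320·9²=25920, difference 1.

161 9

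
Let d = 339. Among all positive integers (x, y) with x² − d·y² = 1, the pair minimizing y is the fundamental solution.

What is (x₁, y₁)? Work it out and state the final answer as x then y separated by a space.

97970 5321

√339 → a₀=18, period (2,2,2,1,17,1,2,2,2,36); ℓ=10 even so k=9
k=0  a_k=18  p_k/q_k = 18/1
k=1  a_k=2  p_k/q_k = 37/2
k=2  a_k=2  p_k/q_k = 92/5
…
k=7  a_k=2  p_k/q_k = 17252/937
k=8  a_k=2  p_k/q_k = 40359/2192
k=9  a_k=2  p_k/q_k = 97970/5321
→ (97970, 5321).  Check: 97970²=9598120900, 339·5321²=9598120899, difference 1.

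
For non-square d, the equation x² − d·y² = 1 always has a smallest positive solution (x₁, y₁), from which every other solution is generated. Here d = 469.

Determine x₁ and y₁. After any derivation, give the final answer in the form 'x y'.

137215 6336

d=469: √d = [21; 1,1,1,10,6,10,1,1,1,42] (ℓ=10, even), read p_9/q_9
a_0=21:  p_0=21·1+0=21,  q_0=21·0+1=1
…
a_2=1:  p_2=1·22+21=43,  q_2=1·1+1=2
…
a_8=1:  p_8=1·47146+42923=90069,  q_8=1·2177+1982=4159
a_9=1:  p_9=1·90069+47146=137215,  q_9=1·4159+2177=6336
fundamental: x₁=137215, y₁=6336  (since 18827956225 − 469·40144896 = 1)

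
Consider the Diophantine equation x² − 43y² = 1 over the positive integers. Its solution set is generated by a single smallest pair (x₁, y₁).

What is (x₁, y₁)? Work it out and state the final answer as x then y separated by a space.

3482 531

√43 → a₀=6, period (1,1,3,1,5,1,3,1,1,12); ℓ=10 even so k=9
i=0: a=6 ⇒ p=6, q=1
i=1: a=1 ⇒ p=7, q=1
…
i=4: a=1 ⇒ p=59, q=9
i=5: a=5 ⇒ p=341, q=52
i=6: a=1 ⇒ p=400, q=61
i=7: a=3 ⇒ p=1541, q=235
i=8: a=1 ⇒ p=1941, q=296
i=9: a=1 ⇒ p=3482, q=531
fundamental: x₁=3482, y₁=531  (since 12124324 − 43·281961 = 1)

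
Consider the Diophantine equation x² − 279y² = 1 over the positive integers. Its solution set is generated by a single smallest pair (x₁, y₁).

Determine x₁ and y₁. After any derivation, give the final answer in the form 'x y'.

√279 → a₀=16, period (1,2,2,1,2,2,1,32); ℓ=8 even so k=7
k=0  a_k=16  p_k/q_k = 16/1
k=1  a_k=1  p_k/q_k = 17/1
…
k=3  a_k=2  p_k/q_k = 117/7
k=4  a_k=1  p_k/q_k = 167/10
k=5  a_k=2  p_k/q_k = 451/27
k=6  a_k=2  p_k/q_k = 1069/64
k=7  a_k=1  p_k/q_k = 1520/91
(x₁, y₁) = (1520, 91);  1520² − 279·91² = 1 ✓

1520 91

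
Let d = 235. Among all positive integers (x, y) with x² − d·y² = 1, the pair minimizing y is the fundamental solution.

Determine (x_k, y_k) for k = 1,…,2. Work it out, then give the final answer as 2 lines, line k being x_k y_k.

[15; 3,30] for √235; ℓ=2 ⇒ convergent index 1
i=0: a=15 ⇒ p=15, q=1
i=1: a=3 ⇒ p=46, q=3
→ (46, 3).  Check: 46²=2116, 235·3²=2115, difference 1.
k=2:  x_2 = 46·46+235·3·3 = 4231,  y_2 = 46·3+3·46 = 276

46 3
4231 276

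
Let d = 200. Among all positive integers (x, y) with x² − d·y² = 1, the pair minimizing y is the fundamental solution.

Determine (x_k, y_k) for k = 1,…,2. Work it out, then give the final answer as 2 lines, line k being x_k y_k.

√200 → a₀=14, period (7,28); ℓ=2 even so k=1
i=0: a=14 ⇒ p=14, q=1
i=1: a=7 ⇒ p=99, q=7
fundamental: x₁=99, y₁=7  (since 9801 − 200·49 = 1)
n=2: (99,7)∘(99,7) = (99·99+200·7·7, 99·7+7·99) = (19601,1386)

99 7
19601 1386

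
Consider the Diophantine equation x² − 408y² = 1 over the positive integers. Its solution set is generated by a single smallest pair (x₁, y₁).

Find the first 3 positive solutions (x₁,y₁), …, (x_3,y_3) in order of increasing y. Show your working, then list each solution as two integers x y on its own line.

101 5
20401 1010
4120901 204015

d=408: √d = [20; 5,40] (ℓ=2, even), read p_1/q_1
a_0=20:  p_0=20·1+0=20,  q_0=20·0+1=1
a_1=5:  p_1=5·20+1=101,  q_1=5·1+0=5
fundamental: x₁=101, y₁=5  (since 10201 − 408·25 = 1)
(x_2, y_2) = (101·101 + 408·5·5, 101·5 + 5·101) = (20401, 1010)
(x_3, y_3) = (101·20401 + 408·5·1010, 101·1010 + 5·20401) = (4120901, 204015)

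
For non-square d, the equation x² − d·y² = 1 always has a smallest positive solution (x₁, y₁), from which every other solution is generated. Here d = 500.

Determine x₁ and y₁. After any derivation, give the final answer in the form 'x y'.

d=500: √d = [22; 2,1,3,2,1,…,1,2,44] (ℓ=14, even), read p_13/q_13
k=0  a_k=22  p_k/q_k = 22/1
…
k=8  a_k=1  p_k/q_k = 15809/707
…
k=12  a_k=1  p_k/q_k = 335522/15005
k=13  a_k=2  p_k/q_k = 930249/41602
fundamental: x₁=930249, y₁=41602  (since 865363202001 − 500·1730726404 = 1)

930249 41602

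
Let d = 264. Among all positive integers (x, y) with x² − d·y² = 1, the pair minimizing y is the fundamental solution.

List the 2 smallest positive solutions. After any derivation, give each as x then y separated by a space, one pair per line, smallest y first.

√264 = [16; 4,32, …], period ℓ=2 (even) → k=1
i=0: a=16 ⇒ p=16, q=1
i=1: a=4 ⇒ p=65, q=4
(x₁, y₁) = (65, 4);  65² − 264·4² = 1 ✓
n=2: (65,4)∘(65,4) = (65·65+264·4·4, 65·4+4·65) = (8449,520)

65 4
8449 520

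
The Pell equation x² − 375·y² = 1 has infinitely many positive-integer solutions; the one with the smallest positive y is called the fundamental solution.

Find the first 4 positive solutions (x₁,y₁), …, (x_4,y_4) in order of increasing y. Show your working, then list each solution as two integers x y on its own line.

15124 781
457470751 23623688
13837575261124 714569313843
418558976041008001 21614292581499376

d=375: √d = [19; 2,1,2,1,5,1,2,1,2,38] (ℓ=10, even), read p_9/q_9
a_0=19:  p_0=19·1+0=19,  q_0=19·0+1=1
…
a_2=1:  p_2=1·39+19=58,  q_2=1·2+1=3
a_3=2:  p_3=2·58+39=155,  q_3=2·3+2=8
a_4=1:  p_4=1·155+58=213,  q_4=1·8+3=11
…
a_6=1:  p_6=1·1220+213=1433,  q_6=1·63+11=74
a_7=2:  p_7=2·1433+1220=4086,  q_7=2·74+63=211
a_8=1:  p_8=1·4086+1433=5519,  q_8=1·211+74=285
a_9=2:  p_9=2·5519+4086=15124,  q_9=2·285+211=781
→ (15124, 781).  Check: 15124²=228735376, 375·781²=228735375, difference 1.
(15124+781√375)^2 = 457470751 + 23623688√375
(15124+781√375)^3 = 13837575261124 + 714569313843√375
(15124+781√375)^4 = 418558976041008001 + 21614292581499376√375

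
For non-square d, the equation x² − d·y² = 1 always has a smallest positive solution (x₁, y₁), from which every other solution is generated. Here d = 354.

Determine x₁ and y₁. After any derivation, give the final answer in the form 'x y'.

258065 13716

d=354: √d = [18; 1,4,2,2,18,2,2,4,1,36] (ℓ=10, even), read p_9/q_9
a_0=18:  p_0=18·1+0=18,  q_0=18·0+1=1
a_1=1:  p_1=1·18+1=19,  q_1=1·1+0=1
…
a_3=2:  p_3=2·94+19=207,  q_3=2·5+1=11
a_4=2:  p_4=2·207+94=508,  q_4=2·11+5=27
a_5=18:  p_5=18·508+207=9351,  q_5=18·27+11=497
a_6=2:  p_6=2·9351+508=19210,  q_6=2·497+27=1021
a_7=2:  p_7=2·19210+9351=47771,  q_7=2·1021+497=2539
a_8=4:  p_8=4·47771+19210=210294,  q_8=4·2539+1021=11177
a_9=1:  p_9=1·210294+47771=258065,  q_9=1·11177+2539=13716
(x₁, y₁) = (258065, 13716);  258065² − 354·13716² = 1 ✓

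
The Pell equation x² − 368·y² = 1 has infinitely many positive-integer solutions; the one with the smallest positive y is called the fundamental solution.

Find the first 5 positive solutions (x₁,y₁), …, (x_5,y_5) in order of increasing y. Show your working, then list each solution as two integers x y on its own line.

[19; 5,2,5,38] for √368; ℓ=4 ⇒ convergent index 3
a_0=19:  p_0=19·1+0=19,  q_0=19·0+1=1
a_1=5:  p_1=5·19+1=96,  q_1=5·1+0=5
a_2=2:  p_2=2·96+19=211,  q_2=2·5+1=11
a_3=5:  p_3=5·211+96=1151,  q_3=5·11+5=60
fundamental: x₁=1151, y₁=60  (since 1324801 − 368·3600 = 1)
(x_2, y_2) = (1151·1151 + 368·60·60, 1151·60 + 60·1151) = (2649601, 138120)
(x_3, y_3) = (1151·2649601 + 368·60·138120, 1151·138120 + 60·2649601) = (6099380351, 317952180)
(x_4, y_4) = (1151·6099380351 + 368·60·317952180, 1151·317952180 + 60·6099380351) = (14040770918401, 731925780240)
(x_5, y_5) = (1151·14040770918401 + 368·60·731925780240, 1151·731925780240 + 60·14040770918401) = (32321848554778751, 1684892828160300)

1151 60
2649601 138120
6099380351 317952180
14040770918401 731925780240
32321848554778751 1684892828160300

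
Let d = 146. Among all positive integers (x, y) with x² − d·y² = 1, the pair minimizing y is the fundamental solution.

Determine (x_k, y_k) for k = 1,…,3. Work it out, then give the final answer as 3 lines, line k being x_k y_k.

145 12
42049 3480
12194065 1009188

√146 = [12; 12,24, …], period ℓ=2 (even) → k=1
k=0  a_k=12  p_k/q_k = 12/1
k=1  a_k=12  p_k/q_k = 145/12
→ (145, 12).  Check: 145²=21025, 146·12²=21024, difference 1.
n=2: (145,12)∘(145,12) = (145·145+146·12·12, 145·12+12·145) = (42049,3480)
n=3: (42049,3480)∘(145,12) = (145·42049+146·12·3480, 145·3480+12·42049) = (12194065,1009188)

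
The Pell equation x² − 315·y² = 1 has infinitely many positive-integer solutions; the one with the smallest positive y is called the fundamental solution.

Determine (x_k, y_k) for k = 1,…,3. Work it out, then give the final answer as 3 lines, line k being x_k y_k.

√315 = [17; 1,2,1,34, …], period ℓ=4 (even) → k=3
step 0: (17, 1)  from 17·(1,0) + (0,1)
step 1: (18, 1)  from 1·(17,1) + (1,0)
step 2: (53, 3)  from 2·(18,1) + (17,1)
step 3: (71, 4)  from 1·(53,3) + (18,1)
→ (71, 4).  Check: 71²=5041, 315·4²=5040, difference 1.
(71+4√315)^2 = 10081 + 568√315
(71+4√315)^3 = 1431431 + 80652√315

71 4
10081 568
1431431 80652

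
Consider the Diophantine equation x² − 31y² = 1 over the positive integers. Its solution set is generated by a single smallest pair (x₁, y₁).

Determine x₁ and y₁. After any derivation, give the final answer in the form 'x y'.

1520 273

√31 = [5; 1,1,3,5,3,1,1,10, …], period ℓ=8 (even) → k=7
step 0: (5, 1)  from 5·(1,0) + (0,1)
step 1: (6, 1)  from 1·(5,1) + (1,0)
step 2: (11, 2)  from 1·(6,1) + (5,1)
step 3: (39, 7)  from 3·(11,2) + (6,1)
step 4: (206, 37)  from 5·(39,7) + (11,2)
…
step 6: (863, 155)  from 1·(657,118) + (206,37)
step 7: (1520, 273)  from 1·(863,155) + (657,118)
fundamental: x₁=1520, y₁=273  (since 2310400 − 31·74529 = 1)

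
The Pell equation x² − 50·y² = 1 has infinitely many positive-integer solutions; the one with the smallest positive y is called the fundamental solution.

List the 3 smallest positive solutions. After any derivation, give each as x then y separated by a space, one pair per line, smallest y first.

√50 = [7; 14, …], period ℓ=1 (odd) → k=1
k=0  a_k=7  p_k/q_k = 7/1
k=1  a_k=14  p_k/q_k = 99/14
(x₁, y₁) = (99, 14);  99² − 50·14² = 1 ✓
n=2: (99,14)∘(99,14) = (99·99+50·14·14, 99·14+14·99) = (19601,2772)
n=3: (19601,2772)∘(99,14) = (99·19601+50·14·2772, 99·2772+14·19601) = (3880899,548842)

99 14
19601 2772
3880899 548842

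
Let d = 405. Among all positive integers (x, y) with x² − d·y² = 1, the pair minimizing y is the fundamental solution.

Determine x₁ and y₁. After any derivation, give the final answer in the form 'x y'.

161 8

√405 → a₀=20, period (8,40); ℓ=2 even so k=1
a_0=20:  p_0=20·1+0=20,  q_0=20·0+1=1
a_1=8:  p_1=8·20+1=161,  q_1=8·1+0=8
fundamental: x₁=161, y₁=8  (since 25921 − 405·64 = 1)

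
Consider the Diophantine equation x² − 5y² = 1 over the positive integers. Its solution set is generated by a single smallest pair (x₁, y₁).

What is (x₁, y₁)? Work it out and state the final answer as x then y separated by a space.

9 4

√5 → a₀=2, period (4); ℓ=1 odd so k=1
i=0: a=2 ⇒ p=2, q=1
i=1: a=4 ⇒ p=9, q=4
(x₁, y₁) = (9, 4);  9² − 5·4² = 1 ✓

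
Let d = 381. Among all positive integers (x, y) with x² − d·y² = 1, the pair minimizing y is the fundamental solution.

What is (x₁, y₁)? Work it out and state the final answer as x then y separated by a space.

1015 52

√381 = [19; 1,1,12,1,1,38, …], period ℓ=6 (even) → k=5
i=0: a=19 ⇒ p=19, q=1
i=1: a=1 ⇒ p=20, q=1
i=2: a=1 ⇒ p=39, q=2
i=3: a=12 ⇒ p=488, q=25
i=4: a=1 ⇒ p=527, q=27
i=5: a=1 ⇒ p=1015, q=52
(x₁, y₁) = (1015, 52);  1015² − 381·52² = 1 ✓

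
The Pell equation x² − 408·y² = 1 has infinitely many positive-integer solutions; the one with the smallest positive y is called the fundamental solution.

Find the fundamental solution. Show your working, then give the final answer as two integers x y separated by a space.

101 5

√408 → a₀=20, period (5,40); ℓ=2 even so k=1
a_0=20:  p_0=20·1+0=20,  q_0=20·0+1=1
a_1=5:  p_1=5·20+1=101,  q_1=5·1+0=5
fundamental: x₁=101, y₁=5  (since 10201 − 408·25 = 1)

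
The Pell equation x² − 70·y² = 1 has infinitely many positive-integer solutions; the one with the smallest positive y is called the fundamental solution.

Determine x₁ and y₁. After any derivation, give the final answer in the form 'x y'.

√70 = [8; 2,1,2,1,2,16, …], period ℓ=6 (even) → k=5
k=0  a_k=8  p_k/q_k = 8/1
k=1  a_k=2  p_k/q_k = 17/2
…
k=3  a_k=2  p_k/q_k = 67/8
k=4  a_k=1  p_k/q_k = 92/11
k=5  a_k=2  p_k/q_k = 251/30
(x₁, y₁) = (251, 30);  251² − 70·30² = 1 ✓

251 30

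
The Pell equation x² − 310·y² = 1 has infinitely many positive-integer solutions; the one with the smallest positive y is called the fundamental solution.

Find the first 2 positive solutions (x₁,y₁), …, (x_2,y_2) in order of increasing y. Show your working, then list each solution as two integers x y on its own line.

848719 48204
1440647881921 81823301352

√310 → a₀=17, period (1,1,1,1,5,…,1,1,34); ℓ=16 even so k=15
k=0  a_k=17  p_k/q_k = 17/1
k=1  a_k=1  p_k/q_k = 18/1
…
k=4  a_k=1  p_k/q_k = 88/5
k=5  a_k=5  p_k/q_k = 493/28
k=6  a_k=3  p_k/q_k = 1567/89
…
k=12  a_k=1  p_k/q_k = 181315/10298
k=13  a_k=1  p_k/q_k = 333702/18953
k=14  a_k=1  p_k/q_k = 515017/29251
k=15  a_k=1  p_k/q_k = 848719/48204
→ (848719, 48204).  Check: 848719²=720323940961, 310·48204²=720323940960, difference 1.
n=2: (848719,48204)∘(848719,48204) = (848719·848719+310·48204·48204, 848719·48204+48204·848719) = (1440647881921,81823301352)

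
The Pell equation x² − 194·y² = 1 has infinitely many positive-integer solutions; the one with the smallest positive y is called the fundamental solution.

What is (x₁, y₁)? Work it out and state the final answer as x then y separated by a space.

√194 = [13; 1,12,1,26, …], period ℓ=4 (even) → k=3
a_0=13:  p_0=13·1+0=13,  q_0=13·0+1=1
…
a_2=12:  p_2=12·14+13=181,  q_2=12·1+1=13
a_3=1:  p_3=1·181+14=195,  q_3=1·13+1=14
(x₁, y₁) = (195, 14);  195² − 194·14² = 1 ✓

195 14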